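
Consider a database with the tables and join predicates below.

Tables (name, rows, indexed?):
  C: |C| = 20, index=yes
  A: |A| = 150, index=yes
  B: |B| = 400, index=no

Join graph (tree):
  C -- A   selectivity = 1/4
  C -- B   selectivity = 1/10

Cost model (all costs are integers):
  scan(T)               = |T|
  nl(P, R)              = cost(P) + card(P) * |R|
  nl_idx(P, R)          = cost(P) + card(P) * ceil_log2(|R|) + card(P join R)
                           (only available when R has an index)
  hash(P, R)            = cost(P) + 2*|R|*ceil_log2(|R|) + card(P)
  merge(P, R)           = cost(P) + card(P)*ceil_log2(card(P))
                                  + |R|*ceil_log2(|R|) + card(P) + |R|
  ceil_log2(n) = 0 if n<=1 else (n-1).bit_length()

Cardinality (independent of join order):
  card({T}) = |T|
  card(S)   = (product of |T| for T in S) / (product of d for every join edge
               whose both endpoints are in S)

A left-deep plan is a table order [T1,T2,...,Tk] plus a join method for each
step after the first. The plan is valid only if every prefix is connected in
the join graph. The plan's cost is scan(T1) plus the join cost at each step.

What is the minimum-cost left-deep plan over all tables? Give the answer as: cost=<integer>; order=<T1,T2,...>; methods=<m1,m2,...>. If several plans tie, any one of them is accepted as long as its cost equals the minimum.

Selinger DP (subsets sized 1..n):
  {C}: scan cost=20, card=20
  {A}: scan cost=150, card=150
  {B}: scan cost=400, card=400
  {AC}: card=750; try (C,hash)→500, (A,nl_idx)→930, (A,merge)→1490, (C,merge)→1620, (C,nl_idx)→1650, (A,hash)→2440 …(+2); best=500 via (C,hash)
  {BC}: card=800; try (C,hash)→1000, (C,nl_idx)→3200, (B,merge)→4140, (C,merge)→4520, (B,hash)→7240, (B,nl)→8020 …(+1); best=1000 via (C,hash)
  {ABC}: card=30000; try (A,hash)→4200, (B,hash)→8450, (A,merge)→11150, (B,merge)→12750, (A,nl_idx)→37400, (A,nl)→121000 …(+1); best=4200 via (A,hash)

cost=4200; order=B,C,A; methods=hash,hash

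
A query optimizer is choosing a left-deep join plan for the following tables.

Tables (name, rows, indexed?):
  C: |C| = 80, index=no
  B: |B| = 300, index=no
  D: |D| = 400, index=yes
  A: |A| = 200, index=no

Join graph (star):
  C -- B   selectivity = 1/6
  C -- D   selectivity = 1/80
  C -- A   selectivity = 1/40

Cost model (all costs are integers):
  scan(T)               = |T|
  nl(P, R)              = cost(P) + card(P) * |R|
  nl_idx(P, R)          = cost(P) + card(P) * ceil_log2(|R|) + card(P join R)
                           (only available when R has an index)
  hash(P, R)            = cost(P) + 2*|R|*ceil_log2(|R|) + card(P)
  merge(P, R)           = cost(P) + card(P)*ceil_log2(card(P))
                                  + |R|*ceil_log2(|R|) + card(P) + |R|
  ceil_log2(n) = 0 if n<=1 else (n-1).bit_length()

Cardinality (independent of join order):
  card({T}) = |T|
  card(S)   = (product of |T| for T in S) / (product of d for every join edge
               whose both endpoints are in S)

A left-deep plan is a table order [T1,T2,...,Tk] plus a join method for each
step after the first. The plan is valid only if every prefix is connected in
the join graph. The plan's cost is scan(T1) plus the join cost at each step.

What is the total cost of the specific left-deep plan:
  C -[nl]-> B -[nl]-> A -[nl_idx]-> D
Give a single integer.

step 1: scan C: cost=80, card=80
step 2: join B via nl
    card(P join B) = 80*300/(6) = 4000
    cost = 80 + 80*300 = 24080
step 3: join A via nl
    card(P join A) = 4000*200/(40) = 20000
    cost = 24080 + 4000*200 = 824080
step 4: join D via nl_idx
    card(P join D) = 20000*400/(80) = 100000
    cost = 824080 + 20000*9 + 100000 = 1104080

1104080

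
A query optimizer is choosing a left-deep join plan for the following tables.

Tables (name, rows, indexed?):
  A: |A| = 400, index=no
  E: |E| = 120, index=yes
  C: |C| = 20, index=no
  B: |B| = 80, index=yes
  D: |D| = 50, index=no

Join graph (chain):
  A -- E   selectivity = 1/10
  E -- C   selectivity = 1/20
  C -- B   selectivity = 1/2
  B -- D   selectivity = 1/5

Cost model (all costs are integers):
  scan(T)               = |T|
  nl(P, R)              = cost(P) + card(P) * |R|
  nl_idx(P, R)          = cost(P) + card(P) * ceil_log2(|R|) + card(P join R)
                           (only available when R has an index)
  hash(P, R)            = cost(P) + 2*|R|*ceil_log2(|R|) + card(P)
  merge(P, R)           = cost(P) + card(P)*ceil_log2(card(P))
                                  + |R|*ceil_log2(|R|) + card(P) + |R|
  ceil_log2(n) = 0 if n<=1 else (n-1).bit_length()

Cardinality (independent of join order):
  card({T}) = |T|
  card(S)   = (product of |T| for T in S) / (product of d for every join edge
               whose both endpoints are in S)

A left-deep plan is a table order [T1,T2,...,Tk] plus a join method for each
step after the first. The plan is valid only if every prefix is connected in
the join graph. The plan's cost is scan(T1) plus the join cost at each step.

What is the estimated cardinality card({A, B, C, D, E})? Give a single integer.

Tables in S: A(400), B(80), C(20), D(50), E(120)
Edges inside S: A-E(d=10), E-C(d=20), C-B(d=2), B-D(d=5)
numerator = 400 * 80 * 20 * 50 * 120 = 3840000000
denominator = 10 * 20 * 2 * 5 = 2000
card(S) = 3840000000 / 2000 = 1920000

1920000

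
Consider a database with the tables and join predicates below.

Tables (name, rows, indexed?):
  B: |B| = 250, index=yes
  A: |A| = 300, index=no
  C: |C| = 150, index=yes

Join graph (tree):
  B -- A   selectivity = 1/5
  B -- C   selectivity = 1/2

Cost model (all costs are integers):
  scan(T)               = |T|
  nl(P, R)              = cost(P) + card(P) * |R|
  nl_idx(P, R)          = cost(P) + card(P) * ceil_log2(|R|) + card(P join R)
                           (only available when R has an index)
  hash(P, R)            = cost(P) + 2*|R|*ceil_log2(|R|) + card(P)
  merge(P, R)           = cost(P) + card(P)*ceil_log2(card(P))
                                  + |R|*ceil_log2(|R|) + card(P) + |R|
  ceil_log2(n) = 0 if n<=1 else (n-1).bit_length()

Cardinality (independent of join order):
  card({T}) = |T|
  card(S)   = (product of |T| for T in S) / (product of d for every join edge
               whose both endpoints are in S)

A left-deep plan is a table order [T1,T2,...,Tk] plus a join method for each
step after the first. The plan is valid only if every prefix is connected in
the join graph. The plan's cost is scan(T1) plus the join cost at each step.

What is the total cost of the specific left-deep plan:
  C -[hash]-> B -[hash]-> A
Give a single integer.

28450

step 1: scan C: cost=150, card=150
step 2: join B via hash
    card(P join B) = 150*250/(2) = 18750
    cost = 150 + 2*250*8 + 150 = 4300
step 3: join A via hash
    card(P join A) = 18750*300/(5) = 1125000
    cost = 4300 + 2*300*9 + 18750 = 28450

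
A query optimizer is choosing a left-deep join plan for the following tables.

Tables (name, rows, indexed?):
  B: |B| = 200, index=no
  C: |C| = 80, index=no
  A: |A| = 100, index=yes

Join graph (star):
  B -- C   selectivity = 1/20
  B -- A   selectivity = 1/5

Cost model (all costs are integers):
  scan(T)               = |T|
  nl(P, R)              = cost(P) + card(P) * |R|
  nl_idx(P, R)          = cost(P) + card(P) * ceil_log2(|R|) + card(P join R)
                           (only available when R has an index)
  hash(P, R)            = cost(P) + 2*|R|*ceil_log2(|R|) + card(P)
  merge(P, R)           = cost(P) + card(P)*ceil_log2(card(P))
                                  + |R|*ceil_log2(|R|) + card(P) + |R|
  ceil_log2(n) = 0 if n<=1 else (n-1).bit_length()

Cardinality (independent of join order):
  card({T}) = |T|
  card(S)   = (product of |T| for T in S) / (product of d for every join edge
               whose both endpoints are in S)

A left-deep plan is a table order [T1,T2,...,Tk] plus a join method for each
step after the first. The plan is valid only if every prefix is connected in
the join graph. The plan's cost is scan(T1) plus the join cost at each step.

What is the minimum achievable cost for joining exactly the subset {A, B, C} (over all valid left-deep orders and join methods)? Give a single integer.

Selinger DP over subsets of {A,B,C}:
  {B}: scan cost=200, card=200
  {C}: scan cost=80, card=80
  {A}: scan cost=100, card=100
  {BC}: card=800; try (C,hash)→1520, (B,merge)→2520, (C,merge)→2640, (B,hash)→3360, (B,nl)→16080, (C,nl)→16200; best=1520 via (C,hash)
  {AB}: card=4000; try (A,hash)→1800, (B,merge)→2700, (A,merge)→2800, (B,hash)→3400, (A,nl_idx)→5600, (B,nl)→20100 …(+1); best=1800 via (A,hash)
  {ABC}: card=16000; try (A,hash)→3720, (C,hash)→6920, (A,merge)→11120, (A,nl_idx)→23120, (C,merge)→54440, (A,nl)→81520 …(+1); best=3720 via (A,hash)

3720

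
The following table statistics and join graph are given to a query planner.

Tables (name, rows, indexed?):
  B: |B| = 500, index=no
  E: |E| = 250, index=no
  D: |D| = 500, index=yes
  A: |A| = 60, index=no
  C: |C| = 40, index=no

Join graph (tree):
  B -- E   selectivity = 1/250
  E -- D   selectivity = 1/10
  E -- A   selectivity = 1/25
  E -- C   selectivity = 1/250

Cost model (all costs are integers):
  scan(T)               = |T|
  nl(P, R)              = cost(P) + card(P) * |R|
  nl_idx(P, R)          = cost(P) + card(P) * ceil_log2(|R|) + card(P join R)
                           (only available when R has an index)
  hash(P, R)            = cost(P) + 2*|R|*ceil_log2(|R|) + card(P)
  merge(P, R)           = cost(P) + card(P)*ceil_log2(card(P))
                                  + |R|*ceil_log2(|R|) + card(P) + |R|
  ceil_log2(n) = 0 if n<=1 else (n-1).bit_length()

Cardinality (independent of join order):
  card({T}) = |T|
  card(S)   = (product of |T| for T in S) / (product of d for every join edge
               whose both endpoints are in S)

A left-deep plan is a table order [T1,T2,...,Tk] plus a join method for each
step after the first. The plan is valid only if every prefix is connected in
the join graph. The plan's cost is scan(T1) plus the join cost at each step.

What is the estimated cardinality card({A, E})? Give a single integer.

Tables in S: A(60), E(250)
Edges inside S: E-A(d=25)
numerator = 60 * 250 = 15000
denominator = 25 = 25
card(S) = 15000 / 25 = 600

600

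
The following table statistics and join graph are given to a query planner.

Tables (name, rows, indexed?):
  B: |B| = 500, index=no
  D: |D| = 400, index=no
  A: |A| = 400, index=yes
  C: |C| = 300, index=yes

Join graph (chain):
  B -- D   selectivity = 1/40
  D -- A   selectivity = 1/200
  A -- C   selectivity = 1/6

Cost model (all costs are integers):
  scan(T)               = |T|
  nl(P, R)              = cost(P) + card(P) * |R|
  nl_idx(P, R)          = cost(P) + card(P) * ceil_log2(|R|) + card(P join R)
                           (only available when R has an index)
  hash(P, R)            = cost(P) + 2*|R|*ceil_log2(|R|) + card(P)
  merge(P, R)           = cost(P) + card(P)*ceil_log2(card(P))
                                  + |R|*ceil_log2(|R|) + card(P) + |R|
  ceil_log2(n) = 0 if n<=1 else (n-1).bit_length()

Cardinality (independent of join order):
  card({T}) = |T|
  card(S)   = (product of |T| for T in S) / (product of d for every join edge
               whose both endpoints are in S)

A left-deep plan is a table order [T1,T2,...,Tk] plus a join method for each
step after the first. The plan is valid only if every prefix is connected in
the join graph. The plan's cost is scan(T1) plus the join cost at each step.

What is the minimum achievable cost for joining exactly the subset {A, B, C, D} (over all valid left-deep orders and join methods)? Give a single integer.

30000

Selinger DP over subsets of {A,B,C,D}:
  {B}: scan cost=500, card=500
  {D}: scan cost=400, card=400
  {A}: scan cost=400, card=400
  {C}: scan cost=300, card=300
  {BD}: card=5000; try (D,hash)→8200, (B,merge)→9400, (D,merge)→9500, (B,hash)→9800, (B,nl)→200400, (D,nl)→200500; best=8200 via (D,hash)
  {AD}: card=800; try (A,nl_idx)→4800, (D,hash)→8000, (A,hash)→8000, (D,merge)→8400, (A,merge)→8400, (D,nl)→160400 …(+1); best=4800 via (A,nl_idx)
  {AC}: card=20000; try (C,hash)→6200, (A,merge)→7300, (C,merge)→7400, (A,hash)→7800, (A,nl_idx)→23000, (C,nl_idx)→24000 …(+2); best=6200 via (C,hash)
  {ABD}: card=10000; try (B,hash)→14600, (B,merge)→18600, (A,hash)→20400, (A,nl_idx)→63200, (A,merge)→82200, (B,nl)→404800 …(+1); best=14600 via (B,hash)
  {ACD}: card=40000; try (C,hash)→11000, (C,merge)→16600, (D,hash)→33400, (C,nl_idx)→52000, (C,nl)→244800, (D,merge)→330200 …(+1); best=11000 via (C,hash)
  {ABCD}: card=500000; try (C,hash)→30000, (B,hash)→60000, (C,merge)→167600, (C,nl_idx)→604600, (B,merge)→696000, (C,nl)→3014600 …(+1); best=30000 via (C,hash)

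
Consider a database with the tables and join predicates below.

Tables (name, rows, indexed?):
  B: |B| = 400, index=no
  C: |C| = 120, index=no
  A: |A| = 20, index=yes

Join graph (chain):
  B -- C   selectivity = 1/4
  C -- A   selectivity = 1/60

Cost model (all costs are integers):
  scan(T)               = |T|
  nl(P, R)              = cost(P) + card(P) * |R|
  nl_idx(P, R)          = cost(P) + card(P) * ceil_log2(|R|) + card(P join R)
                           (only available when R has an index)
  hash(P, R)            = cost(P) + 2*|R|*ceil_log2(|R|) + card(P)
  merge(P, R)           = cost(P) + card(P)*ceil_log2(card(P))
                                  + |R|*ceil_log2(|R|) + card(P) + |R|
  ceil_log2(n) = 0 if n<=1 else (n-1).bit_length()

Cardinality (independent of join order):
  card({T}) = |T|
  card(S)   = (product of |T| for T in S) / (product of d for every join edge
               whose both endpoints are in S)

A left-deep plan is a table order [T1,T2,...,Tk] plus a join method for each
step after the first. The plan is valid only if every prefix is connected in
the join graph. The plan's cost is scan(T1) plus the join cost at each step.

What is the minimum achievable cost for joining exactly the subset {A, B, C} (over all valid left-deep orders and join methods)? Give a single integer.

4720

Selinger DP over subsets of {A,B,C}:
  {B}: scan cost=400, card=400
  {C}: scan cost=120, card=120
  {A}: scan cost=20, card=20
  {BC}: card=12000; try (C,hash)→2480, (B,merge)→5080, (C,merge)→5360, (B,hash)→7440, (B,nl)→48120, (C,nl)→48400; best=2480 via (C,hash)
  {AC}: card=40; try (A,hash)→440, (A,nl_idx)→760, (C,merge)→1100, (A,merge)→1200, (C,hash)→1720, (C,nl)→2420 …(+1); best=440 via (A,hash)
  {ABC}: card=4000; try (B,merge)→4720, (B,hash)→7680, (A,hash)→14680, (B,nl)→16440, (A,nl_idx)→66480, (A,merge)→182600 …(+1); best=4720 via (B,merge)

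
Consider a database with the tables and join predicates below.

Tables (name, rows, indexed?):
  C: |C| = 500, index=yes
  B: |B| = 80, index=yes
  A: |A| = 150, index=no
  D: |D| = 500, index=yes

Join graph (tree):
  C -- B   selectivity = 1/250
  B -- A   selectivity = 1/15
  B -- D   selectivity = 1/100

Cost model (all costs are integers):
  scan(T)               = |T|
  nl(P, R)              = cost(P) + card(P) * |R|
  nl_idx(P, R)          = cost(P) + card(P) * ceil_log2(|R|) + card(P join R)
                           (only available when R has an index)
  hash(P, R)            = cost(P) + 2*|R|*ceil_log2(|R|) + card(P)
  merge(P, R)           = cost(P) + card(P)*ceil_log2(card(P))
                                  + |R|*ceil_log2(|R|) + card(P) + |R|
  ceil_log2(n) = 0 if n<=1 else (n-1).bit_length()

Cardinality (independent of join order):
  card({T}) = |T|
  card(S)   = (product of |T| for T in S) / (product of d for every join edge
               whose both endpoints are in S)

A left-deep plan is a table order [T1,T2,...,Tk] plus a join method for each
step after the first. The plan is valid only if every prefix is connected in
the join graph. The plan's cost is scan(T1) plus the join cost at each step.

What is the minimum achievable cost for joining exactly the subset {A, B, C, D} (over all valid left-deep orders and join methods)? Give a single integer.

6400

Selinger DP over subsets of {A,B,C,D}:
  {C}: scan cost=500, card=500
  {B}: scan cost=80, card=80
  {A}: scan cost=150, card=150
  {D}: scan cost=500, card=500
  {BC}: card=160; try (C,nl_idx)→960, (B,hash)→2120, (B,nl_idx)→4160, (C,merge)→5720, (B,merge)→6140, (C,hash)→9160 …(+2); best=960 via (C,nl_idx)
  {AB}: card=800; try (B,hash)→1420, (B,nl_idx)→2000, (A,merge)→2070, (B,merge)→2140, (A,hash)→2560, (A,nl)→12080 …(+1); best=1420 via (B,hash)
  {BD}: card=400; try (D,nl_idx)→1200, (B,hash)→2120, (B,nl_idx)→4400, (D,merge)→5720, (B,merge)→6140, (D,hash)→9160 …(+2); best=1200 via (D,nl_idx)
  {ABC}: card=1600; try (A,hash)→3520, (A,merge)→3750, (C,nl_idx)→10220, (C,hash)→11220, (C,merge)→15220, (A,nl)→24960 …(+1); best=3520 via (A,hash)
  {BCD}: card=800; try (D,nl_idx)→3200, (C,nl_idx)→5600, (D,merge)→7400, (D,hash)→10120, (C,merge)→10200, (C,hash)→10600 …(+2); best=3200 via (D,nl_idx)
  {ABD}: card=4000; try (A,hash)→4000, (A,merge)→6550, (D,hash)→11220, (D,nl_idx)→12620, (D,merge)→15220, (A,nl)→61200 …(+1); best=4000 via (A,hash)
  {ABCD}: card=8000; try (A,hash)→6400, (A,merge)→13350, (D,hash)→14120, (C,hash)→17000, (D,nl_idx)→25920, (D,merge)→27720 …(+5); best=6400 via (A,hash)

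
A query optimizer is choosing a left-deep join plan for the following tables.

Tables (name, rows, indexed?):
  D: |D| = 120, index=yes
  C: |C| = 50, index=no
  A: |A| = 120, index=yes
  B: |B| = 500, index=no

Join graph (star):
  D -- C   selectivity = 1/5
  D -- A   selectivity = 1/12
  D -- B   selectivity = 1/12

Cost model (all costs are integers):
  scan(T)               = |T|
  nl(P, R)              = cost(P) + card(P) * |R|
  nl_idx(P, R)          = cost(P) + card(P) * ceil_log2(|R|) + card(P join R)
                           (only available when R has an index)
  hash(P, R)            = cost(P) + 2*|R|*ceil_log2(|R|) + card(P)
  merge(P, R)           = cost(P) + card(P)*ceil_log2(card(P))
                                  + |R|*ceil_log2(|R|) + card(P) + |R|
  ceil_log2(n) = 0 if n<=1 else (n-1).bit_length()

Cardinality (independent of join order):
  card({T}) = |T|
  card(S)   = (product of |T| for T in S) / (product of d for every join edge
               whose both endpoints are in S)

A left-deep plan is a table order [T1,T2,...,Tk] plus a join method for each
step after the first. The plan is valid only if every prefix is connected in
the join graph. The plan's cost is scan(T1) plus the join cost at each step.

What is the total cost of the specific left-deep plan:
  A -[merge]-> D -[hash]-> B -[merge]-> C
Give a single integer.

step 1: scan A: cost=120, card=120
step 2: join D via merge
    card(P join D) = 120*120/(12) = 1200
    cost = 120 + 120*7 + 120*7 + 120 + 120 = 2040
step 3: join B via hash
    card(P join B) = 1200*500/(12) = 50000
    cost = 2040 + 2*500*9 + 1200 = 12240
step 4: join C via merge
    card(P join C) = 50000*50/(5) = 500000
    cost = 12240 + 50000*16 + 50*6 + 50000 + 50 = 862590

862590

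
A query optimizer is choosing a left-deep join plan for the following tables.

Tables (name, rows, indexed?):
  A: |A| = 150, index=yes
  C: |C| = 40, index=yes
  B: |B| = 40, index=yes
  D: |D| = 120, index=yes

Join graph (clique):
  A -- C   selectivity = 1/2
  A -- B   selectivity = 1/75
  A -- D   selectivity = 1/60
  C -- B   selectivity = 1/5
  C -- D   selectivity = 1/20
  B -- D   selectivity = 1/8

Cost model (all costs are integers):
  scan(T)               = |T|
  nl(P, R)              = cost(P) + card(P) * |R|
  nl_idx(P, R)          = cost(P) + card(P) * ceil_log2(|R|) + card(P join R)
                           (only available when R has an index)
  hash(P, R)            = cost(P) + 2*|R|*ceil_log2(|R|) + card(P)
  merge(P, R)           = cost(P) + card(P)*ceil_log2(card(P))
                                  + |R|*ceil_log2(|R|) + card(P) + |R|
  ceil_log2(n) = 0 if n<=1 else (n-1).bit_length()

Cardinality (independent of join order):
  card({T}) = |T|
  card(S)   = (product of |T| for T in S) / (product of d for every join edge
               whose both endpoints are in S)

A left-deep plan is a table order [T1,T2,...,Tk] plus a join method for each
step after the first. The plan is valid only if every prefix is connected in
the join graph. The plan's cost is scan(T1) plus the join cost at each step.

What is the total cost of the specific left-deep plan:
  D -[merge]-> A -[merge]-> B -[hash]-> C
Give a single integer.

6210

step 1: scan D: cost=120, card=120
step 2: join A via merge
    card(P join A) = 120*150/(60) = 300
    cost = 120 + 120*7 + 150*8 + 120 + 150 = 2430
step 3: join B via merge
    card(P join B) = 300*40/(75*8) = 20
    cost = 2430 + 300*9 + 40*6 + 300 + 40 = 5710
step 4: join C via hash
    card(P join C) = 20*40/(2*5*20) = 4
    cost = 5710 + 2*40*6 + 20 = 6210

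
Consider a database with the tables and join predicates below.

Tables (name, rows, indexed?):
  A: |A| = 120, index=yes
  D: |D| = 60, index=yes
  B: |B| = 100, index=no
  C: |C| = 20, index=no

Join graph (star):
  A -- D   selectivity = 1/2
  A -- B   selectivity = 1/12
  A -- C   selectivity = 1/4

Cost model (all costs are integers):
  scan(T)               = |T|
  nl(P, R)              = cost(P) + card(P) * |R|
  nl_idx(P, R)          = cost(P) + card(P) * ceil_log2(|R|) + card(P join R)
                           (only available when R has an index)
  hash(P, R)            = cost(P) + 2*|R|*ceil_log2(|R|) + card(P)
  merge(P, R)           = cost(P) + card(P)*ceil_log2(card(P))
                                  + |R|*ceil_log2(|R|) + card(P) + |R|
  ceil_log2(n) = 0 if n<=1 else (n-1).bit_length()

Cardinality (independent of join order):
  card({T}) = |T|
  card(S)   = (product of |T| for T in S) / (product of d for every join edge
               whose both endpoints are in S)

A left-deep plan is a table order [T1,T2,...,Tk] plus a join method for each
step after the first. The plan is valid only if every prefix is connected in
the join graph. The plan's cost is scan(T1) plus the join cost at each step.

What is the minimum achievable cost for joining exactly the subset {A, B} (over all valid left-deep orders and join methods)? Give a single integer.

1640

Selinger DP over subsets of {A,B}:
  {A}: scan cost=120, card=120
  {B}: scan cost=100, card=100
  {AB}: card=1000; try (B,hash)→1640, (A,nl_idx)→1800, (A,merge)→1860, (B,merge)→1880, (A,hash)→1880, (A,nl)→12100 …(+1); best=1640 via (B,hash)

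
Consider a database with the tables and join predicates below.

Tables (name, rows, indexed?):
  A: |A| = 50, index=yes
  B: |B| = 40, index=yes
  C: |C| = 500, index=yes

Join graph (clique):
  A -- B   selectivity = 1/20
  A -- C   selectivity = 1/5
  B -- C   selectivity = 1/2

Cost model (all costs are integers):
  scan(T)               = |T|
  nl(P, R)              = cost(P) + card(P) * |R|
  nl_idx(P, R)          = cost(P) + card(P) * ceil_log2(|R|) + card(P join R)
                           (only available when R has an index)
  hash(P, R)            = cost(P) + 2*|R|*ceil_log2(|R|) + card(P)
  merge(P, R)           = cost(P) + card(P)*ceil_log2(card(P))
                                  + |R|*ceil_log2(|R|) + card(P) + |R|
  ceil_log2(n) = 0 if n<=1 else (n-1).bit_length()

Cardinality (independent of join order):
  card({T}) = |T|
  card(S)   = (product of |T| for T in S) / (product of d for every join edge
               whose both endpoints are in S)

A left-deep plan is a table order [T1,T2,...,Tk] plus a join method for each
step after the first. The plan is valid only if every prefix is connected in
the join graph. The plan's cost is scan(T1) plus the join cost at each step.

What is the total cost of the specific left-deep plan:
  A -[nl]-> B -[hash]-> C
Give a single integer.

11150

step 1: scan A: cost=50, card=50
step 2: join B via nl
    card(P join B) = 50*40/(20) = 100
    cost = 50 + 50*40 = 2050
step 3: join C via hash
    card(P join C) = 100*500/(5*2) = 5000
    cost = 2050 + 2*500*9 + 100 = 11150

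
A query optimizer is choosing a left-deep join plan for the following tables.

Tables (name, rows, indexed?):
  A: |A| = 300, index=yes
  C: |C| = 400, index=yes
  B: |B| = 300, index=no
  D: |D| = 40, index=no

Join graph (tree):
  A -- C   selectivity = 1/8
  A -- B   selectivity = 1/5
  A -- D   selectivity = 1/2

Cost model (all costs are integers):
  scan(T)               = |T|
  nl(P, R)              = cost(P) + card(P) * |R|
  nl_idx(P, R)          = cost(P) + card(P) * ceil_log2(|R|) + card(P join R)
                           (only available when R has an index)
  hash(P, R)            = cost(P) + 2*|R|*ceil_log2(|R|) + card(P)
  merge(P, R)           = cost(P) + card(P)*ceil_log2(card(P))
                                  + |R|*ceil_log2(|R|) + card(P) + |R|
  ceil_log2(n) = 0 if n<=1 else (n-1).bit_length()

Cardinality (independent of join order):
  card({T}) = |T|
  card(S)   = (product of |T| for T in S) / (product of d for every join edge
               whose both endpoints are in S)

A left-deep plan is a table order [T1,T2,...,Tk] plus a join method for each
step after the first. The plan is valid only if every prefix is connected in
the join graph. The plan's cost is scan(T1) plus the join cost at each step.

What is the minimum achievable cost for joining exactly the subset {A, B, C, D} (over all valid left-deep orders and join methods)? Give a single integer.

Selinger DP over subsets of {A,B,C,D}:
  {A}: scan cost=300, card=300
  {C}: scan cost=400, card=400
  {B}: scan cost=300, card=300
  {D}: scan cost=40, card=40
  {AC}: card=15000; try (A,hash)→6200, (C,merge)→7300, (A,merge)→7400, (C,hash)→7800, (C,nl_idx)→18000, (A,nl_idx)→19000 …(+2); best=6200 via (A,hash)
  {AB}: card=18000; try (B,hash)→6000, (A,hash)→6000, (B,merge)→6300, (A,merge)→6300, (A,nl_idx)→21000, (B,nl)→90300 …(+1); best=6000 via (B,hash)
  {AD}: card=6000; try (D,hash)→1080, (A,merge)→3320, (D,merge)→3580, (A,hash)→5480, (A,nl_idx)→6400, (A,nl)→12040 …(+1); best=1080 via (D,hash)
  {ABC}: card=900000; try (B,hash)→26600, (C,hash)→31200, (B,merge)→234200, (C,merge)→298000, (C,nl_idx)→1068000, (B,nl)→4506200 …(+1); best=26600 via (B,hash)
  {ACD}: card=300000; try (C,hash)→14280, (D,hash)→21680, (C,merge)→89080, (D,merge)→231480, (C,nl_idx)→355080, (D,nl)→606200 …(+1); best=14280 via (C,hash)
  {ABD}: card=360000; try (B,hash)→12480, (D,hash)→24480, (B,merge)→88080, (D,merge)→294280, (D,nl)→726000, (B,nl)→1801080; best=12480 via (B,hash)
  {ABCD}: card=18000000; try (B,hash)→319680, (C,hash)→379680, (D,hash)→927080, (B,merge)→6017280, (C,merge)→7216480, (D,merge)→18926880 …(+4); best=319680 via (B,hash)

319680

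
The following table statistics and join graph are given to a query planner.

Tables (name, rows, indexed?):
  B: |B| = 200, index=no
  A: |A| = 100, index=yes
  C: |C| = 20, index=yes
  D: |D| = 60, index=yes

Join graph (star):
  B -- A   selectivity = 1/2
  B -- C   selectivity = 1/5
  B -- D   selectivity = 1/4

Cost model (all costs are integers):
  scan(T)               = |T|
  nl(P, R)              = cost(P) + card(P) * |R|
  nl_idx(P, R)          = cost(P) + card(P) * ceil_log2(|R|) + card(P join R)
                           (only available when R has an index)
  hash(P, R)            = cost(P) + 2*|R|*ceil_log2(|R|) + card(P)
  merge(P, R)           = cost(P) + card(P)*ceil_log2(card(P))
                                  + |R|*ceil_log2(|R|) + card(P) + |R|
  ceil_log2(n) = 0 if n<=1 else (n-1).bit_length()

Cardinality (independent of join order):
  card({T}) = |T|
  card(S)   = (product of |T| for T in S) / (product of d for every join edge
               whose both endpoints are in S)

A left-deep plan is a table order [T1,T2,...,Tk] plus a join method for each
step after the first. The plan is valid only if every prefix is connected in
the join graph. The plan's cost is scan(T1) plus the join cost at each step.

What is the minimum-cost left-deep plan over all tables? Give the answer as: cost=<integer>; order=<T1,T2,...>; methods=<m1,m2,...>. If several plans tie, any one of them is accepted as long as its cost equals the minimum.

Selinger DP (subsets sized 1..n):
  {B}: scan cost=200, card=200
  {A}: scan cost=100, card=100
  {C}: scan cost=20, card=20
  {D}: scan cost=60, card=60
  {AB}: card=10000; try (A,hash)→1800, (B,merge)→2700, (A,merge)→2800, (B,hash)→3400, (A,nl_idx)→11600, (B,nl)→20100 …(+1); best=1800 via (A,hash)
  {BC}: card=800; try (C,hash)→600, (B,merge)→1940, (C,nl_idx)→2000, (C,merge)→2120, (B,hash)→3240, (B,nl)→4020 …(+1); best=600 via (C,hash)
  {BD}: card=3000; try (D,hash)→1120, (B,merge)→2280, (D,merge)→2420, (B,hash)→3320, (D,nl_idx)→4400, (B,nl)→12060 …(+1); best=1120 via (D,hash)
  {ABC}: card=40000; try (A,hash)→2800, (A,merge)→10200, (C,hash)→12000, (A,nl_idx)→46200, (A,nl)→80600, (C,nl_idx)→91800 …(+2); best=2800 via (A,hash)
  {ABD}: card=150000; try (A,hash)→5520, (D,hash)→12520, (A,merge)→40920, (D,merge)→152220, (A,nl_idx)→172120, (D,nl_idx)→211800 …(+2); best=5520 via (A,hash)
  {BCD}: card=12000; try (D,hash)→2120, (C,hash)→4320, (D,merge)→9820, (D,nl_idx)→17400, (C,nl_idx)→28120, (C,merge)→40240 …(+2); best=2120 via (D,hash)
  {ABCD}: card=600000; try (A,hash)→15520, (D,hash)→43520, (C,hash)→155720, (A,merge)→182920, (D,merge)→683220, (A,nl_idx)→686120 …(+6); best=15520 via (A,hash)

cost=15520; order=B,C,D,A; methods=hash,hash,hash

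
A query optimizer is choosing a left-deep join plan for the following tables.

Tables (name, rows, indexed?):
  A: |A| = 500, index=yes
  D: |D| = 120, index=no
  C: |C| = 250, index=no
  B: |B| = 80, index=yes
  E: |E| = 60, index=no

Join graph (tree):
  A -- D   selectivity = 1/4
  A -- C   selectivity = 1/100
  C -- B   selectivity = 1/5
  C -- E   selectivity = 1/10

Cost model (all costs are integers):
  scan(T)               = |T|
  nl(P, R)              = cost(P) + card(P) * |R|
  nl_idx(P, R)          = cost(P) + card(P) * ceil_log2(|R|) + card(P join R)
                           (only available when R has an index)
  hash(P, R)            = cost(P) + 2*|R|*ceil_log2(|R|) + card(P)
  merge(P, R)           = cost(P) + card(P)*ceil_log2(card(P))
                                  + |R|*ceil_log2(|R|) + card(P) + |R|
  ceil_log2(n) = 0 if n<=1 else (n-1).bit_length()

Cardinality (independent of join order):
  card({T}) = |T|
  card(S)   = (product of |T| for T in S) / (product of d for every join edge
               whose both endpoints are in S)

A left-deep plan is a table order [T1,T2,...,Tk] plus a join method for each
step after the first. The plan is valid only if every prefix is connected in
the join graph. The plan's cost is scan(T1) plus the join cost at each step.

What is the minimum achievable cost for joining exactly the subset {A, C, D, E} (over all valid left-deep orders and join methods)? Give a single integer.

14900

Selinger DP over subsets of {A,C,D,E}:
  {A}: scan cost=500, card=500
  {D}: scan cost=120, card=120
  {C}: scan cost=250, card=250
  {E}: scan cost=60, card=60
  {AD}: card=15000; try (D,hash)→2680, (A,merge)→6080, (D,merge)→6460, (A,hash)→9240, (A,nl_idx)→16200, (A,nl)→60120 …(+1); best=2680 via (D,hash)
  {AC}: card=1250; try (A,nl_idx)→3750, (C,hash)→5000, (A,merge)→7500, (C,merge)→7750, (A,hash)→9500, (A,nl)→125250 …(+1); best=3750 via (A,nl_idx)
  {CE}: card=1500; try (E,hash)→1220, (C,merge)→2730, (E,merge)→2920, (C,hash)→4120, (C,nl)→15060, (E,nl)→15250; best=1220 via (E,hash)
  {ACD}: card=37500; try (D,hash)→6680, (D,merge)→19710, (C,hash)→21680, (D,nl)→153750, (C,merge)→229930, (C,nl)→3752680; best=6680 via (D,hash)
  {ACE}: card=7500; try (E,hash)→5720, (A,hash)→11720, (E,merge)→19170, (A,nl_idx)→22220, (A,merge)→24220, (E,nl)→78750 …(+1); best=5720 via (E,hash)
  {ACDE}: card=225000; try (D,hash)→14900, (E,hash)→44900, (D,merge)→111680, (E,merge)→644600, (D,nl)→905720, (E,nl)→2256680; best=14900 via (D,hash)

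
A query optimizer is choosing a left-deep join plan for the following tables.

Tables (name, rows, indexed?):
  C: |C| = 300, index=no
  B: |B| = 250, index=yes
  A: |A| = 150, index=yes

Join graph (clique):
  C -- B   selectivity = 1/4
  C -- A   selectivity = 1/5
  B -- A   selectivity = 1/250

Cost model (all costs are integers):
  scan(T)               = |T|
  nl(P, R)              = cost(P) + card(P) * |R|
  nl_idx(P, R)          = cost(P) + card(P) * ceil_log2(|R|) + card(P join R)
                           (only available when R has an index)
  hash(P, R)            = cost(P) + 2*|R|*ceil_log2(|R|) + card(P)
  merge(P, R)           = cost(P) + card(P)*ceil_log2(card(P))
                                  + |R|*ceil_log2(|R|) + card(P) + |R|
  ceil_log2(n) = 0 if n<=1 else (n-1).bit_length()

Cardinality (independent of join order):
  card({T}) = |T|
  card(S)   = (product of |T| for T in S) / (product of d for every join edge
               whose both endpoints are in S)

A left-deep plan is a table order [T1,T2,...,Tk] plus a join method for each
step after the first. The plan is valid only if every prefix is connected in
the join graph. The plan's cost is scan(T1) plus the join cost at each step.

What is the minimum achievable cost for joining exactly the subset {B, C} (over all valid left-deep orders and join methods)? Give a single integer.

Selinger DP over subsets of {B,C}:
  {C}: scan cost=300, card=300
  {B}: scan cost=250, card=250
  {BC}: card=18750; try (B,hash)→4600, (C,merge)→5500, (B,merge)→5550, (C,hash)→5900, (B,nl_idx)→21450, (C,nl)→75250 …(+1); best=4600 via (B,hash)

4600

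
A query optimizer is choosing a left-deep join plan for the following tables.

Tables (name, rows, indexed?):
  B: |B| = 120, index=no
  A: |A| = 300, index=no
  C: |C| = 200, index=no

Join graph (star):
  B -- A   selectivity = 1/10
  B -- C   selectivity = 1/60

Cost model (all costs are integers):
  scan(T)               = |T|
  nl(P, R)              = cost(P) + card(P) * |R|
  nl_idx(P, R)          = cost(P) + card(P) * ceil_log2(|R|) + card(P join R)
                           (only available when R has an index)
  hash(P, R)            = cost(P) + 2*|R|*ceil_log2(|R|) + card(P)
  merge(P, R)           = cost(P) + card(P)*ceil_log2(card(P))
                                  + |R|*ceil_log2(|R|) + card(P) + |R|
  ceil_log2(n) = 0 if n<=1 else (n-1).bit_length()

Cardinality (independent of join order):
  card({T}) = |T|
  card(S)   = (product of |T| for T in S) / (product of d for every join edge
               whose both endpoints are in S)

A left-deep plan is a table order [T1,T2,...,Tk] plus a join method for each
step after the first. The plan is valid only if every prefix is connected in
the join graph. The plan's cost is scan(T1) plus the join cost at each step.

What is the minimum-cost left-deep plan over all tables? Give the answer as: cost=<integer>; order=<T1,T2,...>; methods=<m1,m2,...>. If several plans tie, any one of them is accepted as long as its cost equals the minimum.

cost=7880; order=C,B,A; methods=hash,hash

Selinger DP (subsets sized 1..n):
  {B}: scan cost=120, card=120
  {A}: scan cost=300, card=300
  {C}: scan cost=200, card=200
  {AB}: card=3600; try (B,hash)→2280, (A,merge)→4080, (B,merge)→4260, (A,hash)→5640, (A,nl)→36120, (B,nl)→36300; best=2280 via (B,hash)
  {BC}: card=400; try (B,hash)→2080, (C,merge)→2880, (B,merge)→2960, (C,hash)→3440, (C,nl)→24120, (B,nl)→24200; best=2080 via (B,hash)
  {ABC}: card=12000; try (A,hash)→7880, (C,hash)→9080, (A,merge)→9080, (C,merge)→50880, (A,nl)→122080, (C,nl)→722280; best=7880 via (A,hash)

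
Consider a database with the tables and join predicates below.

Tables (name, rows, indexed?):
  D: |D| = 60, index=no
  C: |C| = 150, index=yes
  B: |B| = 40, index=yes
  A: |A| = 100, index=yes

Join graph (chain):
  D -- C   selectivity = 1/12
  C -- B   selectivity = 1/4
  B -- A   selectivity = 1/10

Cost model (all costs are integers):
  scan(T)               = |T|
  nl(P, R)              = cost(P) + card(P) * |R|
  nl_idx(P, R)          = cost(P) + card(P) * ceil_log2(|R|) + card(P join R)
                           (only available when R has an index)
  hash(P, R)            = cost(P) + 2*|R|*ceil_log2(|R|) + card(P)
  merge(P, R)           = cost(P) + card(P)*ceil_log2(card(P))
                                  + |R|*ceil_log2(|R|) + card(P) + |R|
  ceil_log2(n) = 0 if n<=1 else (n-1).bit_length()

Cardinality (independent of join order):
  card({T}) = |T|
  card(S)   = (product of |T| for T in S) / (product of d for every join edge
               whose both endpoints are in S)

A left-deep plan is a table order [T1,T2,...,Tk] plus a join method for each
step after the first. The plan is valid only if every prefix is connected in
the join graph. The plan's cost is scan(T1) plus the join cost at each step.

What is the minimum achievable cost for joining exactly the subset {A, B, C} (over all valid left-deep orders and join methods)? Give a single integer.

3480

Selinger DP over subsets of {A,B,C}:
  {C}: scan cost=150, card=150
  {B}: scan cost=40, card=40
  {A}: scan cost=100, card=100
  {BC}: card=1500; try (B,hash)→780, (C,merge)→1670, (B,merge)→1780, (C,nl_idx)→1860, (C,hash)→2480, (B,nl_idx)→2550 …(+2); best=780 via (B,hash)
  {AB}: card=400; try (B,hash)→680, (A,nl_idx)→720, (B,nl_idx)→1100, (A,merge)→1120, (B,merge)→1180, (A,hash)→1480 …(+2); best=680 via (B,hash)
  {ABC}: card=15000; try (C,hash)→3480, (A,hash)→3680, (C,merge)→6030, (C,nl_idx)→18880, (A,merge)→19580, (A,nl_idx)→26280 …(+2); best=3480 via (C,hash)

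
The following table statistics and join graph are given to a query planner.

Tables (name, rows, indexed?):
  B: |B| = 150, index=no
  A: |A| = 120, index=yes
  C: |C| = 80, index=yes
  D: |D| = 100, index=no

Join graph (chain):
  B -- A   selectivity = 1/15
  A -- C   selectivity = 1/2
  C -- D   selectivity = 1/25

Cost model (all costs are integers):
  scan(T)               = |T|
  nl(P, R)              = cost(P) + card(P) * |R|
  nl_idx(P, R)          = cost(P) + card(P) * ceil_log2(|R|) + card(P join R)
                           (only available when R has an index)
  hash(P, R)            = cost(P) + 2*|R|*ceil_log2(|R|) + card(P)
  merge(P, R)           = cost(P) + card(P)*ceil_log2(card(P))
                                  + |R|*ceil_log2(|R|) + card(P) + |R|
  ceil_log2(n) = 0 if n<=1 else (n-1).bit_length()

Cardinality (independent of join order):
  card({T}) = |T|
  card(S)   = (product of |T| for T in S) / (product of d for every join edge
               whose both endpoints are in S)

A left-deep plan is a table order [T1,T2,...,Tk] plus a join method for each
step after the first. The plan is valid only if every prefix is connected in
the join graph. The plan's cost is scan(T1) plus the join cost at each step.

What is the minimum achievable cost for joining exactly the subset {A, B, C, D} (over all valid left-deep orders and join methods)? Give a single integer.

Selinger DP over subsets of {A,B,C,D}:
  {B}: scan cost=150, card=150
  {A}: scan cost=120, card=120
  {C}: scan cost=80, card=80
  {D}: scan cost=100, card=100
  {AB}: card=1200; try (A,hash)→1980, (A,nl_idx)→2400, (B,merge)→2430, (A,merge)→2460, (B,hash)→2640, (B,nl)→18120 …(+1); best=1980 via (A,hash)
  {AC}: card=4800; try (C,hash)→1360, (A,merge)→1680, (C,merge)→1720, (A,hash)→1840, (A,nl_idx)→5440, (C,nl_idx)→5760 …(+2); best=1360 via (C,hash)
  {CD}: card=320; try (C,nl_idx)→1120, (C,hash)→1320, (D,merge)→1520, (C,merge)→1540, (D,hash)→1560, (D,nl)→8080 …(+1); best=1120 via (C,nl_idx)
  {ABC}: card=48000; try (C,hash)→4300, (B,hash)→8560, (C,merge)→17020, (C,nl_idx)→58380, (B,merge)→69910, (C,nl)→97980 …(+1); best=4300 via (C,hash)
  {ACD}: card=19200; try (A,hash)→3120, (A,merge)→5280, (D,hash)→7560, (A,nl_idx)→22560, (A,nl)→39520, (D,merge)→69360 …(+1); best=3120 via (A,hash)
  {ABCD}: card=192000; try (B,hash)→24720, (D,hash)→53700, (B,merge)→311670, (D,merge)→821100, (B,nl)→2883120, (D,nl)→4804300; best=24720 via (B,hash)

24720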